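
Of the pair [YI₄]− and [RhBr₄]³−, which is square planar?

For [YI₄]−: Ligand charges: each iodide is −1. With an overall charge of −1 the yttrium centre must be in the +3 oxidation state. Yttrium is a group-3 element; Y(III) is therefore d⁰. A d⁰ ion has no crystal-field stabilisation preference between square planar and tetrahedral, so four ligands adopt the sterically favoured tetrahedral geometry. → tetrahedral.
For [RhBr₄]³−: Each bromide is −1; balancing the −3 overall charge requires Rh(I). Group 9 minus oxidation state 1 gives a d⁸ configuration. A 4d d⁸ ion has a large crystal-field splitting; square planar leaves the high-energy d_{x²−y²} orbital empty and maximises CFSE. → square planar.

[RhBr₄]³−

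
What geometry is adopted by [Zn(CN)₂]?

Ligand charges: each cyanide is −1. With an overall charge of 0 the zinc centre must be in the +2 oxidation state.
Zinc is a group-12 element; Zn(II) is therefore d¹⁰.
With 2 monodentate ligands the coordination number is 2.
A d¹⁰ ion with only two ligands adopts a linear arrangement (sp hybridisation; no CFSE preference).

linear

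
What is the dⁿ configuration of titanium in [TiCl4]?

d0

Each chloride is −1; balancing the 0 overall charge requires Ti(IV).
Titanium is a group-4 element; Ti(IV) is therefore d⁰.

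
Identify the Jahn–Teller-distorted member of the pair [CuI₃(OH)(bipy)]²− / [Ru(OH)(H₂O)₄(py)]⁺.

[CuI₃(OH)(bipy)]²−: Ligand charges: each iodide is −1; each hydroxide is −1; 2,2′-bipyridine is neutral. With an overall charge of −2 the copper centre must be in the +2 oxidation state. Cu sits in group 11, so the d-electron count is 11 − 2 = 9. The t₂g⁶e_g³ configuration has an unevenly filled e_g set; the Jahn–Teller theorem predicts a tetragonal distortion (typically axial elongation) to lift the degeneracy.
[Ru(OH)(H₂O)₄(py)]⁺: Ligand charges: each hydroxide is −1; water is neutral; pyridine is neutral. With an overall charge of +1 the ruthenium centre must be in the +2 oxidation state. Ru sits in group 8, so the d-electron count is 8 − 2 = 6. A 4d ion has a large Δₒ and is invariably low-spin. The d⁶ configuration leaves the e_g set evenly filled (or empty) — no strong Jahn–Teller driving force.

[CuI₃(OH)(bipy)]²−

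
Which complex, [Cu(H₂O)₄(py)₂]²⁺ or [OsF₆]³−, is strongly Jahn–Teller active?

[Cu(H₂O)₄(py)₂]²⁺: Summing ligand charges against the +2 overall charge gives an oxidation state of +2 for copper. Copper is a group-11 element; Cu(II) is therefore d⁹. The t₂g⁶e_g³ configuration has an unevenly filled e_g set; the Jahn–Teller theorem predicts a tetragonal distortion (typically axial elongation) to lift the degeneracy.
[OsF₆]³−: Ligand charges: each fluoride is −1. With an overall charge of −3 the osmium centre must be in the +3 oxidation state. Group 8 minus oxidation state 3 gives a d⁵ configuration. A 5d ion has a large Δₒ and is invariably low-spin. The d⁵ configuration leaves the e_g set evenly filled (or empty) — no strong Jahn–Teller driving force.

[Cu(H₂O)₄(py)₂]²⁺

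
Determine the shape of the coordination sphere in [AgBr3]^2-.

trigonal planar

Each bromide is −1; balancing the −2 overall charge requires Ag(I).
Group 11 minus oxidation state 1 gives a d¹⁰ configuration.
Coordination number: 3.
Three ligands around a d¹⁰ centre minimise repulsion in a trigonal-planar arrangement.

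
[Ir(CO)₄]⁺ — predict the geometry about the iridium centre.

square planar

Ligand charges: carbonyl is neutral. With an overall charge of +1 the iridium centre must be in the +1 oxidation state.
Iridium is a group-9 element; Ir(I) is therefore d⁸.
Coordination number: 4.
A 5d d⁸ ion has a large crystal-field splitting; square planar leaves the high-energy d_{x²−y²} orbital empty and maximises CFSE.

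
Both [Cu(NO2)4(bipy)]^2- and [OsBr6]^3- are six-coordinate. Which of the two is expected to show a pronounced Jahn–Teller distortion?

[Cu(NO2)4(bipy)]^2-: Ligand charges: each nitro (N-bound nitrite) is −1; 2,2′-bipyridine is neutral. With an overall charge of −2 the copper centre must be in the +2 oxidation state. Group 11 minus oxidation state 2 gives a d⁹ configuration. The t₂g⁶e_g³ configuration has an unevenly filled e_g set; the Jahn–Teller theorem predicts a tetragonal distortion (typically axial elongation) to lift the degeneracy.
[OsBr6]^3-: Each bromide is −1; balancing the −3 overall charge requires Os(III). Group 8 minus oxidation state 3 gives a d⁵ configuration. A 5d ion has a large Δₒ and is invariably low-spin. The d⁵ configuration leaves the e_g set evenly filled (or empty) — no strong Jahn–Teller driving force.

[Cu(NO2)4(bipy)]^2-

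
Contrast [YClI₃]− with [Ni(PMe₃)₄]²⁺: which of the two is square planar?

[Ni(PMe₃)₄]²⁺

For [YClI₃]−: Summing ligand charges against the −1 overall charge gives an oxidation state of +3 for yttrium. Y sits in group 3, so the d-electron count is 3 − 3 = 0. A d⁰ ion has no crystal-field stabilisation preference between square planar and tetrahedral, so four ligands adopt the sterically favoured tetrahedral geometry. → tetrahedral.
For [Ni(PMe₃)₄]²⁺: Ligand charges: trimethylphosphine is neutral. With an overall charge of +2 the nickel centre must be in the +2 oxidation state. Group 10 minus oxidation state 2 gives a d⁸ configuration. Trimethylphosphine is a strong-field ligand (high in the spectrochemical series). A 3d d⁸ ion with strong-field ligands gains enough CFSE to favour square planar over tetrahedral. → square planar.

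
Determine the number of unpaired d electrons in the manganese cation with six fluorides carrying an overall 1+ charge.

Ligand charges: each fluoride is −1. With an overall charge of +1 the manganese centre must be in the +7 oxidation state.
Group 7 minus oxidation state 7 gives a d⁰ configuration.
In an octahedral field the d⁰ configuration is t₂g⁰e_g⁰, giving 0 unpaired electrons.

0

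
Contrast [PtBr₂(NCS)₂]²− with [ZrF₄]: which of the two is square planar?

[PtBr₂(NCS)₂]²−

For [PtBr₂(NCS)₂]²−: Summing ligand charges against the −2 overall charge gives an oxidation state of +2 for platinum. Group 10 minus oxidation state 2 gives a d⁸ configuration. A 5d d⁸ ion has a large crystal-field splitting; square planar leaves the high-energy d_{x²−y²} orbital empty and maximises CFSE. → square planar.
For [ZrF₄]: Each fluoride is −1; balancing the 0 overall charge requires Zr(IV). Zirconium is a group-4 element; Zr(IV) is therefore d⁰. A d⁰ ion has no crystal-field stabilisation preference between square planar and tetrahedral, so four ligands adopt the sterically favoured tetrahedral geometry. → tetrahedral.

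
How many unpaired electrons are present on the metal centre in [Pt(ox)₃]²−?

Each oxalate is −2; balancing the −2 overall charge requires Pt(IV).
Group 10 minus oxidation state 4 gives a d⁶ configuration.
Counting donor atoms: 3×oxalate (bidentate) → 6 donors. Coordination number = 6.
The spin state decides the count: a 5d ion has a large Δₒ and is invariably low-spin.
An octahedral low-spin d⁶ ion is t₂g⁶e_g⁰, giving 0 unpaired electrons.

0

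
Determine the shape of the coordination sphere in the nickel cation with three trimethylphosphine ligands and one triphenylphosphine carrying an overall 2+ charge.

square planar

Ligand charges: trimethylphosphine is neutral; triphenylphosphine is neutral. With an overall charge of +2 the nickel centre must be in the +2 oxidation state.
Nickel is a group-10 element; Ni(II) is therefore d⁸.
With 4 monodentate ligands the coordination number is 4.
Trimethylphosphine and triphenylphosphine are strong-field ligands (high in the spectrochemical series).
A 3d d⁸ ion with strong-field ligands gains enough CFSE to favour square planar over tetrahedral.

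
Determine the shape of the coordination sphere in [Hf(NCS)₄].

Summing ligand charges against the 0 overall charge gives an oxidation state of +4 for hafnium.
Hf sits in group 4, so the d-electron count is 4 − 4 = 0.
With 4 monodentate ligands the coordination number is 4.
A d⁰ ion has no crystal-field stabilisation preference between square planar and tetrahedral, so four ligands adopt the sterically favoured tetrahedral geometry.

tetrahedral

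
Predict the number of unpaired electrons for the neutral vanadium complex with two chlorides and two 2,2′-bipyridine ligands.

3 unpaired electrons

Each chloride is −1; 2,2′-bipyridine is neutral; balancing the 0 overall charge requires V(II).
Vanadium is a group-5 element; V(II) is therefore d³.
Counting donor atoms: 2×chloride (monodentate) → 2 donors; 2×2,2′-bipyridine (bidentate) → 4 donors. Coordination number = 6.
In an octahedral field the d³ configuration is t₂g³e_g⁰ (only one arrangement possible), giving 3 unpaired electrons.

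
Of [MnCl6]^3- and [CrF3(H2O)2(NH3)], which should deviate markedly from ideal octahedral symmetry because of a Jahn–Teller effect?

[MnCl6]^3-

[MnCl6]^3-: Summing ligand charges against the −3 overall charge gives an oxidation state of +3 for manganese. Mn sits in group 7, so the d-electron count is 7 − 3 = 4. Chloride is a weak-field ligand for a first-row metal, so the complex is high-spin. The t₂g³e_g¹ (high-spin) configuration has an unevenly filled e_g set; the Jahn–Teller theorem predicts a tetragonal distortion (typically axial elongation) to lift the degeneracy.
[CrF3(H2O)2(NH3)]: Summing ligand charges against the 0 overall charge gives an oxidation state of +3 for chromium. Chromium is a group-6 element; Cr(III) is therefore d³. The d³ configuration leaves the e_g set evenly filled (or empty) — no strong Jahn–Teller driving force.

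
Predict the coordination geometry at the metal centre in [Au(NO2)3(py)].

square planar

Each nitro (N-bound nitrite) is −1; pyridine is neutral; balancing the 0 overall charge requires Au(III).
Gold is a group-11 element; Au(III) is therefore d⁸.
With 4 monodentate ligands the coordination number is 4.
A 5d d⁸ ion has a large crystal-field splitting; square planar leaves the high-energy d_{x²−y²} orbital empty and maximises CFSE.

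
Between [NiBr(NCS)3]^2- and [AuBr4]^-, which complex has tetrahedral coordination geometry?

[NiBr(NCS)3]^2-

For [NiBr(NCS)3]^2-: Each bromide is −1; each isothiocyanate is −1; balancing the −2 overall charge requires Ni(II). Group 10 minus oxidation state 2 gives a d⁸ configuration. Bromide and isothiocyanate are weak-field ligands. With weak-field ligands the CFSE gain from square planar is small, so a 3d d⁸ ion takes the sterically preferred tetrahedral geometry. → tetrahedral.
For [AuBr4]^-: Ligand charges: each bromide is −1. With an overall charge of −1 the gold centre must be in the +3 oxidation state. Group 11 minus oxidation state 3 gives a d⁸ configuration. A 5d d⁸ ion has a large crystal-field splitting; square planar leaves the high-energy d_{x²−y²} orbital empty and maximises CFSE. → square planar.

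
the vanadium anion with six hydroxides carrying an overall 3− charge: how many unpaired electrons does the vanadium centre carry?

2 unpaired electrons

Each hydroxide is −1; balancing the −3 overall charge requires V(III).
V sits in group 5, so the d-electron count is 5 − 3 = 2.
In an octahedral field the d² configuration is t₂g²e_g⁰ (only one arrangement possible), giving 2 unpaired electrons.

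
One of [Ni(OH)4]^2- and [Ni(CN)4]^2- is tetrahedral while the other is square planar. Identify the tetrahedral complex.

For [Ni(OH)4]^2-: Each hydroxide is −1; balancing the −2 overall charge requires Ni(II). Group 10 minus oxidation state 2 gives a d⁸ configuration. Hydroxide is a weak-field ligand. With weak-field ligands the CFSE gain from square planar is small, so a 3d d⁸ ion takes the sterically preferred tetrahedral geometry. → tetrahedral.
For [Ni(CN)4]^2-: Each cyanide is −1; balancing the −2 overall charge requires Ni(II). Ni sits in group 10, so the d-electron count is 10 − 2 = 8. Cyanide is a strong-field ligand (high in the spectrochemical series). A 3d d⁸ ion with strong-field ligands gains enough CFSE to favour square planar over tetrahedral. → square planar.

[Ni(OH)4]^2-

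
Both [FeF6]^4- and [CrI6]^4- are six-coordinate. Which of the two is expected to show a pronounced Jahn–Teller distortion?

[CrI6]^4-

[FeF6]^4-: Each fluoride is −1; balancing the −4 overall charge requires Fe(II). Group 8 minus oxidation state 2 gives a d⁶ configuration. Fluoride is a weak-field ligand for a first-row metal, so the complex is high-spin. The d⁶ configuration leaves the e_g set evenly filled (or empty) — no strong Jahn–Teller driving force.
[CrI6]^4-: Summing ligand charges against the −4 overall charge gives an oxidation state of +2 for chromium. Cr sits in group 6, so the d-electron count is 6 − 2 = 4. Iodide is a weak-field ligand for a first-row metal, so the complex is high-spin. The t₂g³e_g¹ (high-spin) configuration has an unevenly filled e_g set; the Jahn–Teller theorem predicts a tetragonal distortion (typically axial elongation) to lift the degeneracy.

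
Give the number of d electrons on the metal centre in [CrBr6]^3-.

d³

Each bromide is −1; balancing the −3 overall charge requires Cr(III).
Cr sits in group 6, so the d-electron count is 6 − 3 = 3.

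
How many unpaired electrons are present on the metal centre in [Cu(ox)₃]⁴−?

1 unpaired electron

Each oxalate is −2; balancing the −4 overall charge requires Cu(II).
Group 11 minus oxidation state 2 gives a d⁹ configuration.
Counting donor atoms: 3×oxalate (bidentate) → 6 donors. Coordination number = 6.
In an octahedral field the d⁹ configuration is t₂g⁶e_g³ (only one arrangement possible), giving 1 unpaired electron.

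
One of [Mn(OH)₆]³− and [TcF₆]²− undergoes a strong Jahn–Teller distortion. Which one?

[Mn(OH)₆]³−

[Mn(OH)₆]³−: Each hydroxide is −1; balancing the −3 overall charge requires Mn(III). Group 7 minus oxidation state 3 gives a d⁴ configuration. Hydroxide is a weak-field ligand for a first-row metal, so the complex is high-spin. The t₂g³e_g¹ (high-spin) configuration has an unevenly filled e_g set; the Jahn–Teller theorem predicts a tetragonal distortion (typically axial elongation) to lift the degeneracy.
[TcF₆]²−: Summing ligand charges against the −2 overall charge gives an oxidation state of +4 for technetium. Group 7 minus oxidation state 4 gives a d³ configuration. The d³ configuration leaves the e_g set evenly filled (or empty) — no strong Jahn–Teller driving force.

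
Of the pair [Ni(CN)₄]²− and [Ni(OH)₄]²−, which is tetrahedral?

For [Ni(CN)₄]²−: Each cyanide is −1; balancing the −2 overall charge requires Ni(II). Ni sits in group 10, so the d-electron count is 10 − 2 = 8. Cyanide is a strong-field ligand (high in the spectrochemical series). A 3d d⁸ ion with strong-field ligands gains enough CFSE to favour square planar over tetrahedral. → square planar.
For [Ni(OH)₄]²−: Ligand charges: each hydroxide is −1. With an overall charge of −2 the nickel centre must be in the +2 oxidation state. Group 10 minus oxidation state 2 gives a d⁸ configuration. Hydroxide is a weak-field ligand. With weak-field ligands the CFSE gain from square planar is small, so a 3d d⁸ ion takes the sterically preferred tetrahedral geometry. → tetrahedral.

[Ni(OH)₄]²−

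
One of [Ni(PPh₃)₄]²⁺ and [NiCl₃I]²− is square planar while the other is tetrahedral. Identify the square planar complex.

For [Ni(PPh₃)₄]²⁺: Summing ligand charges against the +2 overall charge gives an oxidation state of +2 for nickel. Nickel is a group-10 element; Ni(II) is therefore d⁸. Triphenylphosphine is a strong-field ligand (high in the spectrochemical series). A 3d d⁸ ion with strong-field ligands gains enough CFSE to favour square planar over tetrahedral. → square planar.
For [NiCl₃I]²−: Each chloride is −1; each iodide is −1; balancing the −2 overall charge requires Ni(II). Group 10 minus oxidation state 2 gives a d⁸ configuration. Chloride and iodide are weak-field ligands. With weak-field ligands the CFSE gain from square planar is small, so a 3d d⁸ ion takes the sterically preferred tetrahedral geometry. → tetrahedral.

[Ni(PPh₃)₄]²⁺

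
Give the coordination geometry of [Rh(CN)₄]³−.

square planar

Ligand charges: each cyanide is −1. With an overall charge of −3 the rhodium centre must be in the +1 oxidation state.
Rhodium is a group-9 element; Rh(I) is therefore d⁸.
Coordination number: 4.
A 4d d⁸ ion has a large crystal-field splitting; square planar leaves the high-energy d_{x²−y²} orbital empty and maximises CFSE.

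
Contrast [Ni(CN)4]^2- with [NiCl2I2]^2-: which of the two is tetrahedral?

For [Ni(CN)4]^2-: Ligand charges: each cyanide is −1. With an overall charge of −2 the nickel centre must be in the +2 oxidation state. Nickel is a group-10 element; Ni(II) is therefore d⁸. Cyanide is a strong-field ligand (high in the spectrochemical series). A 3d d⁸ ion with strong-field ligands gains enough CFSE to favour square planar over tetrahedral. → square planar.
For [NiCl2I2]^2-: Summing ligand charges against the −2 overall charge gives an oxidation state of +2 for nickel. Group 10 minus oxidation state 2 gives a d⁸ configuration. Chloride and iodide are weak-field ligands. With weak-field ligands the CFSE gain from square planar is small, so a 3d d⁸ ion takes the sterically preferred tetrahedral geometry. → tetrahedral.

[NiCl2I2]^2-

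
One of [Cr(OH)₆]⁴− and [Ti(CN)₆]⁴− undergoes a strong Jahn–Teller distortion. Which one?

[Cr(OH)₆]⁴−

[Cr(OH)₆]⁴−: Each hydroxide is −1; balancing the −4 overall charge requires Cr(II). Chromium is a group-6 element; Cr(II) is therefore d⁴. Hydroxide is a weak-field ligand for a first-row metal, so the complex is high-spin. The t₂g³e_g¹ (high-spin) configuration has an unevenly filled e_g set; the Jahn–Teller theorem predicts a tetragonal distortion (typically axial elongation) to lift the degeneracy.
[Ti(CN)₆]⁴−: Summing ligand charges against the −4 overall charge gives an oxidation state of +2 for titanium. Ti sits in group 4, so the d-electron count is 4 − 2 = 2. The d² configuration leaves the e_g set evenly filled (or empty) — no strong Jahn–Teller driving force.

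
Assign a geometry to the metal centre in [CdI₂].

linear

Each iodide is −1; balancing the 0 overall charge requires Cd(II).
Cadmium is a group-12 element; Cd(II) is therefore d¹⁰.
Coordination number: 2.
A d¹⁰ ion with only two ligands adopts a linear arrangement (sp hybridisation; no CFSE preference).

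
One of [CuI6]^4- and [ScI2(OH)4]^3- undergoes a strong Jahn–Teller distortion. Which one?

[CuI6]^4-: Each iodide is −1; balancing the −4 overall charge requires Cu(II). Cu sits in group 11, so the d-electron count is 11 − 2 = 9. The t₂g⁶e_g³ configuration has an unevenly filled e_g set; the Jahn–Teller theorem predicts a tetragonal distortion (typically axial elongation) to lift the degeneracy.
[ScI2(OH)4]^3-: Summing ligand charges against the −3 overall charge gives an oxidation state of +3 for scandium. Sc sits in group 3, so the d-electron count is 3 − 3 = 0. The d⁰ configuration leaves the e_g set evenly filled (or empty) — no strong Jahn–Teller driving force.

[CuI6]^4-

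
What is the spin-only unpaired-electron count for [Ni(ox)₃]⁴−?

2

Ligand charges: each oxalate is −2. With an overall charge of −4 the nickel centre must be in the +2 oxidation state.
Group 10 minus oxidation state 2 gives a d⁸ configuration.
Counting donor atoms: 3×oxalate (bidentate) → 6 donors. Coordination number = 6.
In an octahedral field the d⁸ configuration is t₂g⁶e_g² (only one arrangement possible), giving 2 unpaired electrons.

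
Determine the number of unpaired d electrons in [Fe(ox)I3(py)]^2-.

5 unpaired electrons

Each oxalate is −2; each iodide is −1; pyridine is neutral; balancing the −2 overall charge requires Fe(III).
Iron is a group-8 element; Fe(III) is therefore d⁵.
Counting donor atoms: 1×oxalate (bidentate) → 2 donors; 3×iodide (monodentate) → 3 donors; 1×pyridine (monodentate) → 1 donor. Coordination number = 6.
The spin state decides the count: Iodide and oxalate are weak-field ligands for a first-row metal, so the complex is high-spin.
An octahedral high-spin d⁵ ion is t₂g³e_g², giving 5 unpaired electrons.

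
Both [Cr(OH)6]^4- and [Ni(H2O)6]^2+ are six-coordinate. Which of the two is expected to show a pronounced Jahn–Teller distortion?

[Cr(OH)6]^4-

[Cr(OH)6]^4-: Summing ligand charges against the −4 overall charge gives an oxidation state of +2 for chromium. Cr sits in group 6, so the d-electron count is 6 − 2 = 4. Hydroxide is a weak-field ligand for a first-row metal, so the complex is high-spin. The t₂g³e_g¹ (high-spin) configuration has an unevenly filled e_g set; the Jahn–Teller theorem predicts a tetragonal distortion (typically axial elongation) to lift the degeneracy.
[Ni(H2O)6]^2+: Summing ligand charges against the +2 overall charge gives an oxidation state of +2 for nickel. Group 10 minus oxidation state 2 gives a d⁸ configuration. The d⁸ configuration leaves the e_g set evenly filled (or empty) — no strong Jahn–Teller driving force.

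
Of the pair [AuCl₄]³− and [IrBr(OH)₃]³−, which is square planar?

For [AuCl₄]³−: Summing ligand charges against the −3 overall charge gives an oxidation state of +1 for gold. Au sits in group 11, so the d-electron count is 11 − 1 = 10. A d¹⁰ ion has no crystal-field stabilisation preference between square planar and tetrahedral, so four ligands adopt the sterically favoured tetrahedral geometry. → tetrahedral.
For [IrBr(OH)₃]³−: Each bromide is −1; each hydroxide is −1; balancing the −3 overall charge requires Ir(I). Group 9 minus oxidation state 1 gives a d⁸ configuration. A 5d d⁸ ion has a large crystal-field splitting; square planar leaves the high-energy d_{x²−y²} orbital empty and maximises CFSE. → square planar.

[IrBr(OH)₃]³−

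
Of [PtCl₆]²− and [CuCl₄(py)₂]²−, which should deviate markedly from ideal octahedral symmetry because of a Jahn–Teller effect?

[PtCl₆]²−: Each chloride is −1; balancing the −2 overall charge requires Pt(IV). Pt sits in group 10, so the d-electron count is 10 − 4 = 6. A 5d ion has a large Δₒ and is invariably low-spin. The d⁶ configuration leaves the e_g set evenly filled (or empty) — no strong Jahn–Teller driving force.
[CuCl₄(py)₂]²−: Each chloride is −1; pyridine is neutral; balancing the −2 overall charge requires Cu(II). Cu sits in group 11, so the d-electron count is 11 − 2 = 9. The t₂g⁶e_g³ configuration has an unevenly filled e_g set; the Jahn–Teller theorem predicts a tetragonal distortion (typically axial elongation) to lift the degeneracy.

[CuCl₄(py)₂]²−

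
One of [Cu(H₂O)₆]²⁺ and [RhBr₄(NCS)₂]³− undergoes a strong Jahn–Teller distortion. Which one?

[Cu(H₂O)₆]²⁺: Water is neutral; balancing the +2 overall charge requires Cu(II). Group 11 minus oxidation state 2 gives a d⁹ configuration. The t₂g⁶e_g³ configuration has an unevenly filled e_g set; the Jahn–Teller theorem predicts a tetragonal distortion (typically axial elongation) to lift the degeneracy.
[RhBr₄(NCS)₂]³−: Summing ligand charges against the −3 overall charge gives an oxidation state of +3 for rhodium. Rh sits in group 9, so the d-electron count is 9 − 3 = 6. A 4d ion has a large Δₒ and is invariably low-spin. The d⁶ configuration leaves the e_g set evenly filled (or empty) — no strong Jahn–Teller driving force.

[Cu(H₂O)₆]²⁺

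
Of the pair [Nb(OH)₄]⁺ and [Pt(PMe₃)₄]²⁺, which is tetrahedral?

For [Nb(OH)₄]⁺: Summing ligand charges against the +1 overall charge gives an oxidation state of +5 for niobium. Niobium is a group-5 element; Nb(V) is therefore d⁰. A d⁰ ion has no crystal-field stabilisation preference between square planar and tetrahedral, so four ligands adopt the sterically favoured tetrahedral geometry. → tetrahedral.
For [Pt(PMe₃)₄]²⁺: Ligand charges: trimethylphosphine is neutral. With an overall charge of +2 the platinum centre must be in the +2 oxidation state. Pt sits in group 10, so the d-electron count is 10 − 2 = 8. A 5d d⁸ ion has a large crystal-field splitting; square planar leaves the high-energy d_{x²−y²} orbital empty and maximises CFSE. → square planar.

[Nb(OH)₄]⁺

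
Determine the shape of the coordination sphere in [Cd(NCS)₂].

linear

Each isothiocyanate is −1; balancing the 0 overall charge requires Cd(II).
Cd sits in group 12, so the d-electron count is 12 − 2 = 10.
Coordination number: 2.
A d¹⁰ ion with only two ligands adopts a linear arrangement (sp hybridisation; no CFSE preference).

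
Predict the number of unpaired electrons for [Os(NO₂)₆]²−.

Summing ligand charges against the −2 overall charge gives an oxidation state of +4 for osmium.
Os sits in group 8, so the d-electron count is 8 − 4 = 4.
The spin state decides the count: a 5d ion has a large Δₒ and is invariably low-spin.
An octahedral low-spin d⁴ ion is t₂g⁴e_g⁰, giving 2 unpaired electrons.

2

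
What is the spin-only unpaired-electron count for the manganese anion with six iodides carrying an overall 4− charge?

Summing ligand charges against the −4 overall charge gives an oxidation state of +2 for manganese.
Manganese is a group-7 element; Mn(II) is therefore d⁵.
The spin state decides the count: Iodide is a weak-field ligand for a first-row metal, so the complex is high-spin.
An octahedral high-spin d⁵ ion is t₂g³e_g², giving 5 unpaired electrons.

5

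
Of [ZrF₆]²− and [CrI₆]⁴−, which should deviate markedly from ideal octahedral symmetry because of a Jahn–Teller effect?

[CrI₆]⁴−

[ZrF₆]²−: Ligand charges: each fluoride is −1. With an overall charge of −2 the zirconium centre must be in the +4 oxidation state. Group 4 minus oxidation state 4 gives a d⁰ configuration. The d⁰ configuration leaves the e_g set evenly filled (or empty) — no strong Jahn–Teller driving force.
[CrI₆]⁴−: Ligand charges: each iodide is −1. With an overall charge of −4 the chromium centre must be in the +2 oxidation state. Group 6 minus oxidation state 2 gives a d⁴ configuration. Iodide is a weak-field ligand for a first-row metal, so the complex is high-spin. The t₂g³e_g¹ (high-spin) configuration has an unevenly filled e_g set; the Jahn–Teller theorem predicts a tetragonal distortion (typically axial elongation) to lift the degeneracy.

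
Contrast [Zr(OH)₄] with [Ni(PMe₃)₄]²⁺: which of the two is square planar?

[Ni(PMe₃)₄]²⁺

For [Zr(OH)₄]: Ligand charges: each hydroxide is −1. With an overall charge of 0 the zirconium centre must be in the +4 oxidation state. Group 4 minus oxidation state 4 gives a d⁰ configuration. A d⁰ ion has no crystal-field stabilisation preference between square planar and tetrahedral, so four ligands adopt the sterically favoured tetrahedral geometry. → tetrahedral.
For [Ni(PMe₃)₄]²⁺: Trimethylphosphine is neutral; balancing the +2 overall charge requires Ni(II). Group 10 minus oxidation state 2 gives a d⁸ configuration. Trimethylphosphine is a strong-field ligand (high in the spectrochemical series). A 3d d⁸ ion with strong-field ligands gains enough CFSE to favour square planar over tetrahedral. → square planar.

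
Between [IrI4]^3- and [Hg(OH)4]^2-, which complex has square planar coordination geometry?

[IrI4]^3-

For [IrI4]^3-: Ligand charges: each iodide is −1. With an overall charge of −3 the iridium centre must be in the +1 oxidation state. Iridium is a group-9 element; Ir(I) is therefore d⁸. A 5d d⁸ ion has a large crystal-field splitting; square planar leaves the high-energy d_{x²−y²} orbital empty and maximises CFSE. → square planar.
For [Hg(OH)4]^2-: Each hydroxide is −1; balancing the −2 overall charge requires Hg(II). Group 12 minus oxidation state 2 gives a d¹⁰ configuration. A d¹⁰ ion has no crystal-field stabilisation preference between square planar and tetrahedral, so four ligands adopt the sterically favoured tetrahedral geometry. → tetrahedral.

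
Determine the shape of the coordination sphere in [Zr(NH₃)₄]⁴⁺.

Ligand charges: ammonia is neutral. With an overall charge of +4 the zirconium centre must be in the +4 oxidation state.
Zirconium is a group-4 element; Zr(IV) is therefore d⁰.
Coordination number: 4.
A d⁰ ion has no crystal-field stabilisation preference between square planar and tetrahedral, so four ligands adopt the sterically favoured tetrahedral geometry.

tetrahedral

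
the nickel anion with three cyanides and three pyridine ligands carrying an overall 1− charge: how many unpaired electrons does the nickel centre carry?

Each cyanide is −1; pyridine is neutral; balancing the −1 overall charge requires Ni(II).
Ni sits in group 10, so the d-electron count is 10 − 2 = 8.
In an octahedral field the d⁸ configuration is t₂g⁶e_g² (only one arrangement possible), giving 2 unpaired electrons.

2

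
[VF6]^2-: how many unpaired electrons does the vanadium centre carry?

1 unpaired electron

Summing ligand charges against the −2 overall charge gives an oxidation state of +4 for vanadium.
Group 5 minus oxidation state 4 gives a d¹ configuration.
In an octahedral field the d¹ configuration is t₂g¹e_g⁰ (only one arrangement possible), giving 1 unpaired electron.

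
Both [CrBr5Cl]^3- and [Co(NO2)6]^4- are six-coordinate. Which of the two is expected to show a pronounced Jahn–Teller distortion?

[CrBr5Cl]^3-: Each bromide is −1; each chloride is −1; balancing the −3 overall charge requires Cr(III). Cr sits in group 6, so the d-electron count is 6 − 3 = 3. The d³ configuration leaves the e_g set evenly filled (or empty) — no strong Jahn–Teller driving force.
[Co(NO2)6]^4-: Ligand charges: each nitro (N-bound nitrite) is −1. With an overall charge of −4 the cobalt centre must be in the +2 oxidation state. Co sits in group 9, so the d-electron count is 9 − 2 = 7. Nitro (N-bound nitrite) is a strong-field ligand (high in the spectrochemical series) for a first-row metal, so the complex is low-spin. The t₂g⁶e_g¹ (low-spin) configuration has an unevenly filled e_g set; the Jahn–Teller theorem predicts a tetragonal distortion (typically axial elongation) to lift the degeneracy.

[Co(NO2)6]^4-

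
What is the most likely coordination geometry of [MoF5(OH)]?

octahedral

Each fluoride is −1; each hydroxide is −1; balancing the 0 overall charge requires Mo(VI).
Mo sits in group 6, so the d-electron count is 6 − 6 = 0.
With 6 monodentate ligands the coordination number is 6.
Six donors around a single metal centre give an octahedral coordination sphere.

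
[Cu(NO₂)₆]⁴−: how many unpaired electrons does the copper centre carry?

1

Ligand charges: each nitro (N-bound nitrite) is −1. With an overall charge of −4 the copper centre must be in the +2 oxidation state.
Cu sits in group 11, so the d-electron count is 11 − 2 = 9.
In an octahedral field the d⁹ configuration is t₂g⁶e_g³ (only one arrangement possible), giving 1 unpaired electron.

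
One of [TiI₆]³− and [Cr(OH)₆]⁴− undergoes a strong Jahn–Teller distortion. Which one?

[TiI₆]³−: Summing ligand charges against the −3 overall charge gives an oxidation state of +3 for titanium. Ti sits in group 4, so the d-electron count is 4 − 3 = 1. The d¹ configuration leaves the e_g set evenly filled (or empty) — no strong Jahn–Teller driving force.
[Cr(OH)₆]⁴−: Summing ligand charges against the −4 overall charge gives an oxidation state of +2 for chromium. Chromium is a group-6 element; Cr(II) is therefore d⁴. Hydroxide is a weak-field ligand for a first-row metal, so the complex is high-spin. The t₂g³e_g¹ (high-spin) configuration has an unevenly filled e_g set; the Jahn–Teller theorem predicts a tetragonal distortion (typically axial elongation) to lift the degeneracy.

[Cr(OH)₆]⁴−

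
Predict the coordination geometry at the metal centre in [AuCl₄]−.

Summing ligand charges against the −1 overall charge gives an oxidation state of +3 for gold.
Gold is a group-11 element; Au(III) is therefore d⁸.
Coordination number: 4.
A 5d d⁸ ion has a large crystal-field splitting; square planar leaves the high-energy d_{x²−y²} orbital empty and maximises CFSE.

square planar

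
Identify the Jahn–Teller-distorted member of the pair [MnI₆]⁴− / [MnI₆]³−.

[MnI₆]³−

[MnI₆]⁴−: Ligand charges: each iodide is −1. With an overall charge of −4 the manganese centre must be in the +2 oxidation state. Mn sits in group 7, so the d-electron count is 7 − 2 = 5. Iodide is a weak-field ligand for a first-row metal, so the complex is high-spin. The d⁵ configuration leaves the e_g set evenly filled (or empty) — no strong Jahn–Teller driving force.
[MnI₆]³−: Summing ligand charges against the −3 overall charge gives an oxidation state of +3 for manganese. Manganese is a group-7 element; Mn(III) is therefore d⁴. Iodide is a weak-field ligand for a first-row metal, so the complex is high-spin. The t₂g³e_g¹ (high-spin) configuration has an unevenly filled e_g set; the Jahn–Teller theorem predicts a tetragonal distortion (typically axial elongation) to lift the degeneracy.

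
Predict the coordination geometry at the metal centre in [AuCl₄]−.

Summing ligand charges against the −1 overall charge gives an oxidation state of +3 for gold.
Group 11 minus oxidation state 3 gives a d⁸ configuration.
With 4 monodentate ligands the coordination number is 4.
A 5d d⁸ ion has a large crystal-field splitting; square planar leaves the high-energy d_{x²−y²} orbital empty and maximises CFSE.

square planar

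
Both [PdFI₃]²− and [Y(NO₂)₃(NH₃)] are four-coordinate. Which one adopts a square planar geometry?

For [PdFI₃]²−: Summing ligand charges against the −2 overall charge gives an oxidation state of +2 for palladium. Pd sits in group 10, so the d-electron count is 10 − 2 = 8. A 4d d⁸ ion has a large crystal-field splitting; square planar leaves the high-energy d_{x²−y²} orbital empty and maximises CFSE. → square planar.
For [Y(NO₂)₃(NH₃)]: Each nitro (N-bound nitrite) is −1; ammonia is neutral; balancing the 0 overall charge requires Y(III). Yttrium is a group-3 element; Y(III) is therefore d⁰. A d⁰ ion has no crystal-field stabilisation preference between square planar and tetrahedral, so four ligands adopt the sterically favoured tetrahedral geometry. → tetrahedral.

[PdFI₃]²−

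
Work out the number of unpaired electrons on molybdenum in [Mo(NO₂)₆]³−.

Ligand charges: each nitro (N-bound nitrite) is −1. With an overall charge of −3 the molybdenum centre must be in the +3 oxidation state.
Mo sits in group 6, so the d-electron count is 6 − 3 = 3.
In an octahedral field the d³ configuration is t₂g³e_g⁰ (only one arrangement possible), giving 3 unpaired electrons.

3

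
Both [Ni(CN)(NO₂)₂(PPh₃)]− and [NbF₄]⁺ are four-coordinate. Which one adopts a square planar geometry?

For [Ni(CN)(NO₂)₂(PPh₃)]−: Each cyanide is −1; each nitro (N-bound nitrite) is −1; triphenylphosphine is neutral; balancing the −1 overall charge requires Ni(II). Nickel is a group-10 element; Ni(II) is therefore d⁸. Cyanide, nitro (N-bound nitrite), and triphenylphosphine are strong-field ligands (high in the spectrochemical series). A 3d d⁸ ion with strong-field ligands gains enough CFSE to favour square planar over tetrahedral. → square planar.
For [NbF₄]⁺: Each fluoride is −1; balancing the +1 overall charge requires Nb(V). Niobium is a group-5 element; Nb(V) is therefore d⁰. A d⁰ ion has no crystal-field stabilisation preference between square planar and tetrahedral, so four ligands adopt the sterically favoured tetrahedral geometry. → tetrahedral.

[Ni(CN)(NO₂)₂(PPh₃)]−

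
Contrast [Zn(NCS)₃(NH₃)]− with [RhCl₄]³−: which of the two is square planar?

[RhCl₄]³−

For [Zn(NCS)₃(NH₃)]−: Summing ligand charges against the −1 overall charge gives an oxidation state of +2 for zinc. Zinc is a group-12 element; Zn(II) is therefore d¹⁰. A d¹⁰ ion has no crystal-field stabilisation preference between square planar and tetrahedral, so four ligands adopt the sterically favoured tetrahedral geometry. → tetrahedral.
For [RhCl₄]³−: Summing ligand charges against the −3 overall charge gives an oxidation state of +1 for rhodium. Rhodium is a group-9 element; Rh(I) is therefore d⁸. A 4d d⁸ ion has a large crystal-field splitting; square planar leaves the high-energy d_{x²−y²} orbital empty and maximises CFSE. → square planar.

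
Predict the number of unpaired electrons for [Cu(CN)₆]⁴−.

1 unpaired electron

Ligand charges: each cyanide is −1. With an overall charge of −4 the copper centre must be in the +2 oxidation state.
Cu sits in group 11, so the d-electron count is 11 − 2 = 9.
In an octahedral field the d⁹ configuration is t₂g⁶e_g³ (only one arrangement possible), giving 1 unpaired electron.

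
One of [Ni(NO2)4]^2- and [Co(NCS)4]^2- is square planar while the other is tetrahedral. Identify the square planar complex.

For [Ni(NO2)4]^2-: Summing ligand charges against the −2 overall charge gives an oxidation state of +2 for nickel. Nickel is a group-10 element; Ni(II) is therefore d⁸. Nitro (N-bound nitrite) is a strong-field ligand (high in the spectrochemical series). A 3d d⁸ ion with strong-field ligands gains enough CFSE to favour square planar over tetrahedral. → square planar.
For [Co(NCS)4]^2-: Ligand charges: each isothiocyanate is −1. With an overall charge of −2 the cobalt centre must be in the +2 oxidation state. Cobalt is a group-9 element; Co(II) is therefore d⁷. For a high-spin 3d d⁷ ion with weak-field ligands the small Δₜ gives little square-planar CFSE advantage, so four ligands adopt the sterically favoured tetrahedral geometry. → tetrahedral.

[Ni(NO2)4]^2-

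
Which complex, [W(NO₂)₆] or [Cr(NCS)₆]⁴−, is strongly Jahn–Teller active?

[W(NO₂)₆]: Summing ligand charges against the 0 overall charge gives an oxidation state of +6 for tungsten. W sits in group 6, so the d-electron count is 6 − 6 = 0. The d⁰ configuration leaves the e_g set evenly filled (or empty) — no strong Jahn–Teller driving force.
[Cr(NCS)₆]⁴−: Ligand charges: each isothiocyanate is −1. With an overall charge of −4 the chromium centre must be in the +2 oxidation state. Chromium is a group-6 element; Cr(II) is therefore d⁴. Isothiocyanate is a weak-field ligand for a first-row metal, so the complex is high-spin. The t₂g³e_g¹ (high-spin) configuration has an unevenly filled e_g set; the Jahn–Teller theorem predicts a tetragonal distortion (typically axial elongation) to lift the degeneracy.

[Cr(NCS)₆]⁴−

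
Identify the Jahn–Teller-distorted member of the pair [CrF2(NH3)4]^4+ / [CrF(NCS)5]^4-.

[CrF(NCS)5]^4-

[CrF2(NH3)4]^4+: Summing ligand charges against the +4 overall charge gives an oxidation state of +6 for chromium. Group 6 minus oxidation state 6 gives a d⁰ configuration. The d⁰ configuration leaves the e_g set evenly filled (or empty) — no strong Jahn–Teller driving force.
[CrF(NCS)5]^4-: Each fluoride is −1; each isothiocyanate is −1; balancing the −4 overall charge requires Cr(II). Chromium is a group-6 element; Cr(II) is therefore d⁴. Fluoride and isothiocyanate are weak-field ligands for a first-row metal, so the complex is high-spin. The t₂g³e_g¹ (high-spin) configuration has an unevenly filled e_g set; the Jahn–Teller theorem predicts a tetragonal distortion (typically axial elongation) to lift the degeneracy.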